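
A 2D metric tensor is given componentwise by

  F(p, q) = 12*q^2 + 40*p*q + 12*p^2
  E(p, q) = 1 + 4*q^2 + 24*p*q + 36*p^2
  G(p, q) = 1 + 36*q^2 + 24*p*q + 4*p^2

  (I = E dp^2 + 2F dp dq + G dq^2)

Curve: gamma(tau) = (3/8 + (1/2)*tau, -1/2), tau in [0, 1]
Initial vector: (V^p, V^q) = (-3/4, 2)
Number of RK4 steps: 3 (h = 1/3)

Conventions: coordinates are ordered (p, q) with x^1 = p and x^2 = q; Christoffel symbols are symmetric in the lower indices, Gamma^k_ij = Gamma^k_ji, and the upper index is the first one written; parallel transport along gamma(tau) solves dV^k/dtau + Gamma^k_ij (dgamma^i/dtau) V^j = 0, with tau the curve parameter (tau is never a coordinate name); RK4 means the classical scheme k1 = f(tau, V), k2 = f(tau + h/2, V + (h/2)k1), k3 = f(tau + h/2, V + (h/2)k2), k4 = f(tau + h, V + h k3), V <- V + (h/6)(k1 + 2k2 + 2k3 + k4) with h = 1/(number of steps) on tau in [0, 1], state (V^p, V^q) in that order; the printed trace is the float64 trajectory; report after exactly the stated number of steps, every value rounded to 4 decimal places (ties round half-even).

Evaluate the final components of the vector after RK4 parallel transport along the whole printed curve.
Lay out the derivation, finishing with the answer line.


gamma'(tau) = (1/2, 0); f(tau, V)^k = -Gamma^k_ij(gamma(tau)) gamma'^i(tau) V^j; h = 1/3; intermediate values shown to 6 dp
curve data and Christoffel symbols at the stage parameters:
  tau = 0.000000: gamma = (0.375000, -0.500000), gamma' = (0.500000, 0.000000); Gamma_ppp = 0.983607, Gamma_ppq = 0.327869, Gamma_pqq = 0.983607, Gamma_qpp = -1.770492, Gamma_qpq = -0.590164, Gamma_qqq = -1.770492
  tau = 0.166667: gamma = (0.458333, -0.500000), gamma' = (0.500000, 0.000000); Gamma_ppp = 1.249587, Gamma_ppq = 0.416529, Gamma_pqq = 1.249587, Gamma_qpp = -1.487603, Gamma_qpq = -0.495868, Gamma_qqq = -1.487603
  tau = 0.333333: gamma = (0.541667, -0.500000), gamma' = (0.500000, 0.000000); Gamma_ppp = 1.386591, Gamma_ppq = 0.462197, Gamma_pqq = 1.386591, Gamma_qpp = -1.181170, Gamma_qpq = -0.393723, Gamma_qqq = -1.181170
  tau = 0.500000: gamma = (0.625000, -0.500000), gamma' = (0.500000, 0.000000); Gamma_ppp = 1.419355, Gamma_ppq = 0.473118, Gamma_pqq = 1.419355, Gamma_qpp = -0.903226, Gamma_qpq = -0.301075, Gamma_qqq = -0.903226
  tau = 0.666667: gamma = (0.708333, -0.500000), gamma' = (0.500000, 0.000000); Gamma_ppp = 1.385982, Gamma_ppq = 0.461994, Gamma_pqq = 1.385982, Gamma_qpp = -0.675222, Gamma_qpq = -0.225074, Gamma_qqq = -0.675222
  tau = 0.833333: gamma = (0.791667, -0.500000), gamma' = (0.500000, 0.000000); Gamma_ppp = 1.318145, Gamma_ppq = 0.439382, Gamma_pqq = 1.318145, Gamma_qpp = -0.497966, Gamma_qpq = -0.165989, Gamma_qqq = -0.497966
  tau = 1.000000: gamma = (0.875000, -0.500000), gamma' = (0.500000, 0.000000); Gamma_ppp = 1.236364, Gamma_ppq = 0.412121, Gamma_pqq = 1.236364, Gamma_qpp = -0.363636, Gamma_qpq = -0.121212, Gamma_qqq = -0.363636
step 0: V^p = -0.7500, V^q = 2.0000
step 1: k1 = (0.040984, -0.073770), k2 = (0.050359, -0.059951), k3 = (0.048903, -0.058218), k4 = (0.050958, -0.043409); V <- V + (h/6)(k1 + 2k2 + 2k3 + k4): V^p = -0.7339, V^q = 1.9804
step 2: k1 = (0.051126, -0.043551), k2 = (0.048004, -0.030548), k3 = (0.047860, -0.030457), k4 = (0.042393, -0.020653); V <- V + (h/6)(k1 + 2k2 + 2k3 + k4): V^p = -0.7180, V^q = 1.9700
step 3: k1 = (0.042511, -0.020711), k2 = (0.036519, -0.013796), k3 = (0.036924, -0.013949), k4 = (0.031271, -0.009197); V <- V + (h/6)(k1 + 2k2 + 2k3 + k4): V^p = -0.7058, V^q = 1.9653

Answer: V^p = -0.7058, V^q = 1.9653


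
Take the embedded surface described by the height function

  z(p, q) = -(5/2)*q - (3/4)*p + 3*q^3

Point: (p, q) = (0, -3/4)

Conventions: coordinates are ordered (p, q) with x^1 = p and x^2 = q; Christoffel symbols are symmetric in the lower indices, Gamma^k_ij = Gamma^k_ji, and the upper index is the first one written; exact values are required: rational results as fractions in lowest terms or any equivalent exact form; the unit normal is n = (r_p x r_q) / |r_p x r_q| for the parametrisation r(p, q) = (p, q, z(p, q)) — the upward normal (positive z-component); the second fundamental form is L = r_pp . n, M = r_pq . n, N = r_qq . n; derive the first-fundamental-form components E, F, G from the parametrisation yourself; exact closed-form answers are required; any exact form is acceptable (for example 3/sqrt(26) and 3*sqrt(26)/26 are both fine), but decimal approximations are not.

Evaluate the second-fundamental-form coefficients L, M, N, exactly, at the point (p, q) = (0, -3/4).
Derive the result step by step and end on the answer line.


z_p = -3/4, z_q = 41/16, z_pp = 0, z_pq = 0, z_qq = -27/2
E = 25/16, F = -123/64, G = 1937/256; answer radicand W^2 = 2081/256
unnormalised second-form numerators: l = 0, m = 0, n = -27/2; L = l/sqrt(2081/256), and similarly M = m/sqrt(W^2), N = n/sqrt(W^2)

Answer: L = 0, M = 0, N = -216*sqrt(2081)/2081


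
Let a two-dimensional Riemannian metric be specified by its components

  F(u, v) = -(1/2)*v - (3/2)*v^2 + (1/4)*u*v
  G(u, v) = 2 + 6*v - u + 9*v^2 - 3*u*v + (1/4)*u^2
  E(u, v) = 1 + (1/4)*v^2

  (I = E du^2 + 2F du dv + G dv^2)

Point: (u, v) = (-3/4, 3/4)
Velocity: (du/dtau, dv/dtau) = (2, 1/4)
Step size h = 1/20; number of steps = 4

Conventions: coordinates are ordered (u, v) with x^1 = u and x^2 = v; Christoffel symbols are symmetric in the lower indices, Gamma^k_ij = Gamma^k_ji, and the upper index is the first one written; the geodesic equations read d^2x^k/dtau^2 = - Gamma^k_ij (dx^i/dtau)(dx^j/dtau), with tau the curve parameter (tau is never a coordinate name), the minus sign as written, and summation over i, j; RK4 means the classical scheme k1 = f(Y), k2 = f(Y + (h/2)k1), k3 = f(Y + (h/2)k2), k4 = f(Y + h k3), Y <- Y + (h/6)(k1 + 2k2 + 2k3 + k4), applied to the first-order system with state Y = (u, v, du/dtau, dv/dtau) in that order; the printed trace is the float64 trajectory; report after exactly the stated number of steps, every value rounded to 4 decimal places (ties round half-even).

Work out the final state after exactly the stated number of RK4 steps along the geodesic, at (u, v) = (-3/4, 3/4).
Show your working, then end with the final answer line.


f(Y) = (du/dtau, dv/dtau, -Gamma^u_ij Y'^i Y'^j, -Gamma^v_ij Y'^i Y'^j) with the Gammas evaluated at the stage position; h = 0.050000; intermediate values shown to 6 dp
step 0: u = -0.7500, v = 0.7500, du/dtau = 2.0000, dv/dtau = 0.2500
step 1:
  k1: at (u, v) = (-0.750000, 0.750000), (du/dtau, dv/dtau) = (2.000000, 0.250000); Gamma_uuu = 0.000000, Gamma_uuv = 0.013129, Gamma_uvv = -0.078775, Gamma_vuu = 0.000000, Gamma_vuv = -0.126915, Gamma_vvv = 0.761488; k1 = (2.000000, 0.250000, -0.008206, 0.079322)
  k2: at (u, v) = (-0.700000, 0.756250), (du/dtau, dv/dtau) = (1.999795, 0.251983); Gamma_uuu = 0.000000, Gamma_uuv = 0.013278, Gamma_uvv = -0.079671, Gamma_vuu = 0.000000, Gamma_vuv = -0.127078, Gamma_vvv = 0.762467; k2 = (1.999795, 0.251983, -0.008324, 0.079659)
  k3: at (u, v) = (-0.700005, 0.756300), (du/dtau, dv/dtau) = (1.999792, 0.251991); Gamma_uuu = 0.000000, Gamma_uuv = 0.013278, Gamma_uvv = -0.079669, Gamma_vuu = 0.000000, Gamma_vuv = -0.127073, Gamma_vvv = 0.762439; k3 = (1.999792, 0.251991, -0.008324, 0.079657)
  k4: at (u, v) = (-0.650010, 0.762600), (du/dtau, dv/dtau) = (1.999584, 0.253983); Gamma_uuu = 0.000000, Gamma_uuv = 0.013428, Gamma_uvv = -0.080569, Gamma_vuu = 0.000000, Gamma_vuv = -0.127232, Gamma_vvv = 0.763390; k4 = (1.999584, 0.253983, -0.008442, 0.079988)
  Y <- Y + (h/6)(k1 + 2k2 + 2k3 + k4): u = -0.6500, v = 0.7626, du/dtau = 1.9996, dv/dtau = 0.2540
step 2:
  k1: at (u, v) = (-0.650010, 0.762599), (du/dtau, dv/dtau) = (1.999584, 0.253983); Gamma_uuu = 0.000000, Gamma_uuv = 0.013428, Gamma_uvv = -0.080569, Gamma_vuu = 0.000000, Gamma_vuv = -0.127232, Gamma_vvv = 0.763390; k1 = (1.999584, 0.253983, -0.008442, 0.079988)
  k2: at (u, v) = (-0.600021, 0.768949), (du/dtau, dv/dtau) = (1.999373, 0.255983); Gamma_uuu = 0.000000, Gamma_uuv = 0.013579, Gamma_uvv = -0.081472, Gamma_vuu = 0.000000, Gamma_vuv = -0.127386, Gamma_vvv = 0.764314; k2 = (1.999373, 0.255983, -0.008561, 0.080310)
  k3: at (u, v) = (-0.600026, 0.768999), (du/dtau, dv/dtau) = (1.999370, 0.255991); Gamma_uuu = 0.000000, Gamma_uuv = 0.013579, Gamma_uvv = -0.081471, Gamma_vuu = 0.000000, Gamma_vuv = -0.127381, Gamma_vvv = 0.764285; k3 = (1.999370, 0.255991, -0.008561, 0.080308)
  k4: at (u, v) = (-0.550042, 0.775399), (du/dtau, dv/dtau) = (1.999156, 0.257998); Gamma_uuu = 0.000000, Gamma_uuv = 0.013730, Gamma_uvv = -0.082378, Gamma_vuu = 0.000000, Gamma_vuv = -0.127530, Gamma_vvv = 0.765181; k4 = (1.999156, 0.257998, -0.008680, 0.080622)
  Y <- Y + (h/6)(k1 + 2k2 + 2k3 + k4): u = -0.5500, v = 0.7754, du/dtau = 1.9992, dv/dtau = 0.2580
step 3:
  k1: at (u, v) = (-0.550042, 0.775399), (du/dtau, dv/dtau) = (1.999156, 0.257998); Gamma_uuu = 0.000000, Gamma_uuv = 0.013730, Gamma_uvv = -0.082378, Gamma_vuu = 0.000000, Gamma_vuv = -0.127530, Gamma_vvv = 0.765181; k1 = (1.999156, 0.257998, -0.008680, 0.080622)
  k2: at (u, v) = (-0.500063, 0.781849), (du/dtau, dv/dtau) = (1.998939, 0.260014); Gamma_uuu = 0.000000, Gamma_uuv = 0.013881, Gamma_uvv = -0.083288, Gamma_vuu = 0.000000, Gamma_vuv = -0.127675, Gamma_vvv = 0.766049; k2 = (1.998939, 0.260014, -0.008799, 0.080928)
  k3: at (u, v) = (-0.500068, 0.781899), (du/dtau, dv/dtau) = (1.998936, 0.260021); Gamma_uuu = 0.000000, Gamma_uuv = 0.013881, Gamma_uvv = -0.083286, Gamma_vuu = 0.000000, Gamma_vuv = -0.127670, Gamma_vvv = 0.766020; k3 = (1.998936, 0.260021, -0.008799, 0.080926)
  k4: at (u, v) = (-0.450095, 0.788400), (du/dtau, dv/dtau) = (1.998716, 0.262045); Gamma_uuu = 0.000000, Gamma_uuv = 0.014033, Gamma_uvv = -0.084199, Gamma_vuu = 0.000000, Gamma_vuv = -0.127810, Gamma_vvv = 0.766859; k4 = (1.998716, 0.262045, -0.008918, 0.081223)
  Y <- Y + (h/6)(k1 + 2k2 + 2k3 + k4): u = -0.4501, v = 0.7884, du/dtau = 1.9987, dv/dtau = 0.2620
step 4:
  k1: at (u, v) = (-0.450095, 0.788400), (du/dtau, dv/dtau) = (1.998716, 0.262044); Gamma_uuu = 0.000000, Gamma_uuv = 0.014033, Gamma_uvv = -0.084199, Gamma_vuu = 0.000000, Gamma_vuv = -0.127810, Gamma_vvv = 0.766859; k1 = (1.998716, 0.262044, -0.008918, 0.081223)
  k2: at (u, v) = (-0.400127, 0.794951), (du/dtau, dv/dtau) = (1.998493, 0.264075); Gamma_uuu = 0.000000, Gamma_uuv = 0.014186, Gamma_uvv = -0.085115, Gamma_vuu = 0.000000, Gamma_vuv = -0.127945, Gamma_vvv = 0.767669; k2 = (1.998493, 0.264075, -0.009038, 0.081512)
  k3: at (u, v) = (-0.400133, 0.795002), (du/dtau, dv/dtau) = (1.998490, 0.264082); Gamma_uuu = 0.000000, Gamma_uuv = 0.014186, Gamma_uvv = -0.085113, Gamma_vuu = 0.000000, Gamma_vuv = -0.127940, Gamma_vvv = 0.767641; k3 = (1.998490, 0.264082, -0.009038, 0.081510)
  k4: at (u, v) = (-0.350170, 0.801604), (du/dtau, dv/dtau) = (1.998264, 0.266120); Gamma_uuu = 0.000000, Gamma_uuv = 0.014339, Gamma_uvv = -0.086032, Gamma_vuu = 0.000000, Gamma_vuv = -0.128070, Gamma_vvv = 0.768421; k4 = (1.998264, 0.266120, -0.009157, 0.081790)
  Y <- Y + (h/6)(k1 + 2k2 + 2k3 + k4): u = -0.3502, v = 0.8016, du/dtau = 1.9983, dv/dtau = 0.2661

Answer: u = -0.3502, v = 0.8016, du/dtau = 1.9983, dv/dtau = 0.2661


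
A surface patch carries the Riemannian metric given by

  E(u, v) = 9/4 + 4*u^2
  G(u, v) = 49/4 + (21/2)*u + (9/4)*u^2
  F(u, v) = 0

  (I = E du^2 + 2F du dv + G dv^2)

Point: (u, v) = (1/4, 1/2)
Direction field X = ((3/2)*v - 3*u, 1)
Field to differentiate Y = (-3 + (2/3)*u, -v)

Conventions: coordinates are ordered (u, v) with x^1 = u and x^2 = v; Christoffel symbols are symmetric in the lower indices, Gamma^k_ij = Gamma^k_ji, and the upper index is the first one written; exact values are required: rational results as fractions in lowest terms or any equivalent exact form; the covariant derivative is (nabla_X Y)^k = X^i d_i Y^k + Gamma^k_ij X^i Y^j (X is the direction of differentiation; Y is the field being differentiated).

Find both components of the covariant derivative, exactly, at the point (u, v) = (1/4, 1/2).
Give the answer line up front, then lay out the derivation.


Answer: (nabla_X Y)^u = 93/80, (nabla_X Y)^v = -65/31

E = 5/2, F = 0, G = 961/64 at the point
E_u = 2, E_v = 0, F_u = 0, F_v = 0, G_u = 93/8, G_v = 0
EG - F^2 = 4805/128;  g^inv = (128/4805) * [[961/64, 0], [0, 5/2]]
first-kind symbols [ij,l] = (1/2)(d_i g_jl + d_j g_il - d_l g_ij): [uu,u] = E_u/2 = 1, [uu,v] = F_u - E_v/2 = 0, [uv,u] = E_v/2 = 0, [uv,v] = G_u/2 = 93/16, [vv,u] = F_v - G_u/2 = -93/16, [vv,v] = G_v/2 = 0
Gamma^u_ij = (G*[ij,u] - F*[ij,v])/(EG - F^2), Gamma^v_ij = (E*[ij,v] - F*[ij,u])/(EG - F^2)
Gamma_uuu = 2/5, Gamma_uuv = 0, Gamma_uvv = -93/40, Gamma_vuu = 0, Gamma_vuv = 12/31, Gamma_vvv = 0
X = (0, 1), Y = (-17/6, -1/2) at the point


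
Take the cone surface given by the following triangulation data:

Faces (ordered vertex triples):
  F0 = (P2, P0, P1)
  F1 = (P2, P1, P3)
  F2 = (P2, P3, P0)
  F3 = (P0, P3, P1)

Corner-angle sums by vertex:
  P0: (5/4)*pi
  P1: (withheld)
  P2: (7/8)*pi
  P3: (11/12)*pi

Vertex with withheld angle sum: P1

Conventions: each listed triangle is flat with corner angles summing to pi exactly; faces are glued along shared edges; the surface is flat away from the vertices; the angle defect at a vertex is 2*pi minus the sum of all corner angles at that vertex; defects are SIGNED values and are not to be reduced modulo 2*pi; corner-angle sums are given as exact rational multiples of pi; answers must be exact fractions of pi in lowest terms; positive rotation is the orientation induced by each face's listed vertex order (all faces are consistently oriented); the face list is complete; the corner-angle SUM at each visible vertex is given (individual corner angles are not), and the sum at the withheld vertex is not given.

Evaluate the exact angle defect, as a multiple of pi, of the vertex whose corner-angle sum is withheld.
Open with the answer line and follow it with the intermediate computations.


Answer: defect(P1) = (25/24)*pi

V = 4, E = 6, F = 4; chi = V - E + F = 2
Gauss-Bonnet: total defect = 2*pi*chi = 4*pi; visible defects sum to (71/24)*pi


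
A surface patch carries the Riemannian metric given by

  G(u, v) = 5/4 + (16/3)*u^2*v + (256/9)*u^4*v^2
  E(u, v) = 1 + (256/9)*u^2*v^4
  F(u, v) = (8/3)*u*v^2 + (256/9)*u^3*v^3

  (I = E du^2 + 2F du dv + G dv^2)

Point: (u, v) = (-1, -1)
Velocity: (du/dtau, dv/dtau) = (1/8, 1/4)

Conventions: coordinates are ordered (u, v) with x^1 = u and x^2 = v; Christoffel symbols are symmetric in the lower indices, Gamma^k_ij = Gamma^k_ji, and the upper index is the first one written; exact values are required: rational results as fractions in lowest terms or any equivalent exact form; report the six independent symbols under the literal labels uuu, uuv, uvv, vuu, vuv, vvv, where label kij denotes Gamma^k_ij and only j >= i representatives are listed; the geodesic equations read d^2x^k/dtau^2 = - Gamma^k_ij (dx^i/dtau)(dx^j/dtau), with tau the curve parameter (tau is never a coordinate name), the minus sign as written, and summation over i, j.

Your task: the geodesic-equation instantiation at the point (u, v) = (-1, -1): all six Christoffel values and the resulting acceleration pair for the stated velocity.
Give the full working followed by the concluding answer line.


E = 265/9, F = 232/9, G = 877/36 at the point
E_u = -512/9, E_v = -1024/9, F_u = -248/3, F_v = -80, G_u = -928/9, G_v = -464/9
EG - F^2 = 1901/36;  g^inv = (36/1901) * [[877/36, -232/9], [-232/9, 265/9]]
first-kind symbols [ij,l] = (1/2)(d_i g_jl + d_j g_il - d_l g_ij): [uu,u] = E_u/2 = -256/9, [uu,v] = F_u - E_v/2 = -232/9, [uv,u] = E_v/2 = -512/9, [uv,v] = G_u/2 = -464/9, [vv,u] = F_v - G_u/2 = -256/9, [vv,v] = G_v/2 = -232/9
Gamma^u_ij = (G*[ij,u] - F*[ij,v])/(EG - F^2), Gamma^v_ij = (E*[ij,v] - F*[ij,u])/(EG - F^2)
Gamma_uuu = -1024/1901, Gamma_uuv = -2048/1901, Gamma_uvv = -1024/1901, Gamma_vuu = -928/1901, Gamma_vuv = -1856/1901, Gamma_vvv = -928/1901
d^2u/dtau^2 = -(Gamma_uuu*(1/8)^2 + 2*Gamma_uuv*(1/8)*(1/4) + Gamma_uvv*(1/4)^2) = 208/1901
d^2v/dtau^2 = -(Gamma_vuu*(1/8)^2 + 2*Gamma_vuv*(1/8)*(1/4) + Gamma_vvv*(1/4)^2) = 377/3802

Answer: Gamma_uuu = -1024/1901, Gamma_uuv = -2048/1901, Gamma_uvv = -1024/1901, Gamma_vuu = -928/1901, Gamma_vuv = -1856/1901, Gamma_vvv = -928/1901; accelerations (d^2u/dtau^2, d^2v/dtau^2) = (208/1901, 377/3802)


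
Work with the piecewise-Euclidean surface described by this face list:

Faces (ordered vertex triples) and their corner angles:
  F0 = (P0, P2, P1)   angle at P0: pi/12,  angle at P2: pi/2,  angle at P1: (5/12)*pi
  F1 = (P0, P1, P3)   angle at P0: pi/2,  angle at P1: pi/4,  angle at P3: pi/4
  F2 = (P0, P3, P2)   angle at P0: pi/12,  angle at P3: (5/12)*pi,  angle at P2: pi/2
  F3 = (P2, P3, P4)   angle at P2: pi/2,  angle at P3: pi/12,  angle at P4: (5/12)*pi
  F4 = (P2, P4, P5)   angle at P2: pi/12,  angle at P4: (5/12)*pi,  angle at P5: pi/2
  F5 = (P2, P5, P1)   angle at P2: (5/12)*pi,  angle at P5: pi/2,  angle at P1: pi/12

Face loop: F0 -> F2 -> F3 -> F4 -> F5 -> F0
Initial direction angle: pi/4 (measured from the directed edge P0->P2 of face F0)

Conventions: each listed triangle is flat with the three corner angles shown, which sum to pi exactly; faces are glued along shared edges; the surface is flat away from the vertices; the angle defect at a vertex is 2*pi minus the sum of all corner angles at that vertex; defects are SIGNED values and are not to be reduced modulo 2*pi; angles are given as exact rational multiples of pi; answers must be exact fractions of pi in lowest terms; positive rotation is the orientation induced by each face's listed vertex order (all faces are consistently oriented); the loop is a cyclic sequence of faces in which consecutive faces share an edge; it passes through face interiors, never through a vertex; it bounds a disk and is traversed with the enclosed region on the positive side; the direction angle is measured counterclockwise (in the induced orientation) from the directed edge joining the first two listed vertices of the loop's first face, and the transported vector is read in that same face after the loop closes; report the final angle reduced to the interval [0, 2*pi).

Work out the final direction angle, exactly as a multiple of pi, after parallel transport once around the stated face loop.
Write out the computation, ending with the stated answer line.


enclosed vertex P2: corner angles sum to 2*pi, defect = 2*pi - 2*pi = 0
summing the enclosed defects onto the initial angle, mod 2*pi in the induced orientation:
final angle = pi/4 + 0 = pi/4 (mod 2*pi)

Answer: final direction angle = pi/4


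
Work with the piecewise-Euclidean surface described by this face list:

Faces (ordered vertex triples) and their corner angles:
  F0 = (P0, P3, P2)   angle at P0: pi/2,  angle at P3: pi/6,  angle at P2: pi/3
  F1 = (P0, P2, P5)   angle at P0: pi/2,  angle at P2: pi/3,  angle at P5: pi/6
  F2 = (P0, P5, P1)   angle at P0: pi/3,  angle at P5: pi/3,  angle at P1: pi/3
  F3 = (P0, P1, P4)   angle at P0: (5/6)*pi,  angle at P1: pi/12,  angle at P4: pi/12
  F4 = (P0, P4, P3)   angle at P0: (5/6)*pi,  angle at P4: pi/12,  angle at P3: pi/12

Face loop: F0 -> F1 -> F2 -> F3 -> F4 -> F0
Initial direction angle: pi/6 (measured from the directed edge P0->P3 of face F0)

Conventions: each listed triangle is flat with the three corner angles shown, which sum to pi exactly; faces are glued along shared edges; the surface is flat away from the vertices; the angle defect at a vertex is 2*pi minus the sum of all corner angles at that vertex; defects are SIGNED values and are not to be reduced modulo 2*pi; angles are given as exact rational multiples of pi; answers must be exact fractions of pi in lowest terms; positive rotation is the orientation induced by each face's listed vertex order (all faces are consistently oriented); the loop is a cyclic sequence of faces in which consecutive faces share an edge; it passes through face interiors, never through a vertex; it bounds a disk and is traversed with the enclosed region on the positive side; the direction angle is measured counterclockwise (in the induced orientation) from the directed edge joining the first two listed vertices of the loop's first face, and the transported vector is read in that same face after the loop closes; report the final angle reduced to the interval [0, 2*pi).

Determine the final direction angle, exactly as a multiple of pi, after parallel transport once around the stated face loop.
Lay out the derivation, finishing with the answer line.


enclosed vertex P0: corner angles sum to 3*pi, defect = 2*pi - 3*pi = -pi
final direction = starting direction + enclosed defect total, reduced mod 2*pi (induced orientation)
final angle = pi/6 - pi = (7/6)*pi (mod 2*pi)

Answer: final direction angle = (7/6)*pi


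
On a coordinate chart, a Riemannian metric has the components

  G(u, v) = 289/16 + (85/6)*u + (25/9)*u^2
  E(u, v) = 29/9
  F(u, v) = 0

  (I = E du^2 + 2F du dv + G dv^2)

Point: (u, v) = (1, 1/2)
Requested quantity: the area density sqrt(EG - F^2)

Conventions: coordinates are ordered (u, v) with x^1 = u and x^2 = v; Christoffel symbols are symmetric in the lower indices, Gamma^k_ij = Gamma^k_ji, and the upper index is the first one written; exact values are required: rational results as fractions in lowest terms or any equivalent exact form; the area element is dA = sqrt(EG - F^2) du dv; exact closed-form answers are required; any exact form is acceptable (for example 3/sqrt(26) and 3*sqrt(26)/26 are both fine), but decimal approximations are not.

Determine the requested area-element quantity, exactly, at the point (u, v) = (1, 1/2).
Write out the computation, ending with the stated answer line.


E = 29/9, F = 0, G = 5041/144; EG - F^2 = 146189/1296

Answer: sqrt(EG - F^2) = 71*sqrt(29)/36


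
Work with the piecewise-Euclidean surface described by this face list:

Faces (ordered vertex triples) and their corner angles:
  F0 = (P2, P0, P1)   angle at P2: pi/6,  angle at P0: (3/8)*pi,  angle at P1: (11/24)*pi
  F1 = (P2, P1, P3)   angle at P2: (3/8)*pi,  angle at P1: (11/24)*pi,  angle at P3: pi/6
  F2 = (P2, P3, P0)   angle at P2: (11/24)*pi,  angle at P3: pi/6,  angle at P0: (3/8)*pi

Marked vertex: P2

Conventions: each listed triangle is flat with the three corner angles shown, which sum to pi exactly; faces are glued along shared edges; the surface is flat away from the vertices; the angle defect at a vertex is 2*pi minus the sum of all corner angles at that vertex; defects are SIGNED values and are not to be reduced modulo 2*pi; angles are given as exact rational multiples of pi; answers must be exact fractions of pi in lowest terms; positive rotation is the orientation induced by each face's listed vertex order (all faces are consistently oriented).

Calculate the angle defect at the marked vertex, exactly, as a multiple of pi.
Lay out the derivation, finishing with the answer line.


Sum of corner angles at P2: pi
defect = 2*pi - pi

Answer: defect(P2) = pi


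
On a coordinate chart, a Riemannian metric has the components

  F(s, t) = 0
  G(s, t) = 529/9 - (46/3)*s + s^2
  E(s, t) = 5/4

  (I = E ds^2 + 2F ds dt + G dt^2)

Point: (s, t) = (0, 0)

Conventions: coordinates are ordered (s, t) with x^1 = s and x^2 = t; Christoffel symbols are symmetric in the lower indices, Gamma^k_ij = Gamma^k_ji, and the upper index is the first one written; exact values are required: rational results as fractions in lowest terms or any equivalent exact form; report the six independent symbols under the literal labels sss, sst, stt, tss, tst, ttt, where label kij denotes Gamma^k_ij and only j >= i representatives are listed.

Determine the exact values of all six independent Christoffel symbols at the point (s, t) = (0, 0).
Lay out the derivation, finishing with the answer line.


E = 5/4, F = 0, G = 529/9 at the point
E_s = 0, E_t = 0, F_s = 0, F_t = 0, G_s = -46/3, G_t = 0
EG - F^2 = 2645/36;  g^inv = (36/2645) * [[529/9, 0], [0, 5/4]]
first-kind symbols [ij,l] = (1/2)(d_i g_jl + d_j g_il - d_l g_ij): [ss,s] = E_s/2 = 0, [ss,t] = F_s - E_t/2 = 0, [st,s] = E_t/2 = 0, [st,t] = G_s/2 = -23/3, [tt,s] = F_t - G_s/2 = 23/3, [tt,t] = G_t/2 = 0
Gamma^s_ij = (G*[ij,s] - F*[ij,t])/(EG - F^2), Gamma^t_ij = (E*[ij,t] - F*[ij,s])/(EG - F^2)

Answer: Gamma_sss = 0, Gamma_sst = 0, Gamma_stt = 92/15, Gamma_tss = 0, Gamma_tst = -3/23, Gamma_ttt = 0


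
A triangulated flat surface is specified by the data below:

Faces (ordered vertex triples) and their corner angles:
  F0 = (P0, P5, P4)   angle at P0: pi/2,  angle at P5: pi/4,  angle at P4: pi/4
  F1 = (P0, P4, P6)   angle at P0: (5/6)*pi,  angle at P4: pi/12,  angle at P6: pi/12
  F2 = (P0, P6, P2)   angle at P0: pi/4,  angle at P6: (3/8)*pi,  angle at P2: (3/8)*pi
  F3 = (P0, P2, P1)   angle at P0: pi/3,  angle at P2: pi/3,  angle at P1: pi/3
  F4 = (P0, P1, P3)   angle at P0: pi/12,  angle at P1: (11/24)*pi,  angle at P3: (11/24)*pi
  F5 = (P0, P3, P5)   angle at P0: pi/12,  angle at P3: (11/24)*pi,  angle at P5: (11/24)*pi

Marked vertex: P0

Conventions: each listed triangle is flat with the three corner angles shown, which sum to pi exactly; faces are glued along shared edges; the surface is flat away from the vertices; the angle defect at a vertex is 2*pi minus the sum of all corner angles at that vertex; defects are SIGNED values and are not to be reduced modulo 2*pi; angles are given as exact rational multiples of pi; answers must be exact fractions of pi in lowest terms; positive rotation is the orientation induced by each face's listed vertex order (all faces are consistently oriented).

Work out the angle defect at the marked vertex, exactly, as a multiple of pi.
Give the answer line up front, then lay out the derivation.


Answer: defect(P0) = -pi/12

Sum of corner angles at P0: (25/12)*pi
defect = 2*pi - (25/12)*pi


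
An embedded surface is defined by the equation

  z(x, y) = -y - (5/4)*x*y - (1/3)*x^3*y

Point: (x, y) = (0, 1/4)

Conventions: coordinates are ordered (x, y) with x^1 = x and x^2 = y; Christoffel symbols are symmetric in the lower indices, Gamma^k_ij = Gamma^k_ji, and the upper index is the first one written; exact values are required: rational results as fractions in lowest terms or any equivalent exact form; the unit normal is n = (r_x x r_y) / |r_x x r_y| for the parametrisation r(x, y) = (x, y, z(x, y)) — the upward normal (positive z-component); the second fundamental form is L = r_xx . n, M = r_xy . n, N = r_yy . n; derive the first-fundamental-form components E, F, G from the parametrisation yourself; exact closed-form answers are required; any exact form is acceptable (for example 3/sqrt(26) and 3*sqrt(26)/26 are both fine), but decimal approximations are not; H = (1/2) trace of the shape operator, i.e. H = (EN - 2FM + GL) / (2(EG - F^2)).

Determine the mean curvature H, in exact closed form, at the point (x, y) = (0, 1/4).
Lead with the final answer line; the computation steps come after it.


Answer: H = 1600*sqrt(537)/288369

z_x = -5/16, z_y = -1, z_xx = 0, z_xy = -5/4, z_yy = 0
E = 281/256, F = 5/16, G = 2; answer radicand W^2 = 537/256
unnormalised second-form numerators: l = 0, m = -5/4, n = 0; L = l/sqrt(537/256), and similarly M = m/sqrt(W^2), N = n/sqrt(W^2)
H = (E*n - 2*F*m + G*l) / (2*(EG - F^2)*sqrt(W^2)); E*n - 2*F*m + G*l = 25/32, EG - F^2 = 537/256, so H = (100/537)/sqrt(537/256)


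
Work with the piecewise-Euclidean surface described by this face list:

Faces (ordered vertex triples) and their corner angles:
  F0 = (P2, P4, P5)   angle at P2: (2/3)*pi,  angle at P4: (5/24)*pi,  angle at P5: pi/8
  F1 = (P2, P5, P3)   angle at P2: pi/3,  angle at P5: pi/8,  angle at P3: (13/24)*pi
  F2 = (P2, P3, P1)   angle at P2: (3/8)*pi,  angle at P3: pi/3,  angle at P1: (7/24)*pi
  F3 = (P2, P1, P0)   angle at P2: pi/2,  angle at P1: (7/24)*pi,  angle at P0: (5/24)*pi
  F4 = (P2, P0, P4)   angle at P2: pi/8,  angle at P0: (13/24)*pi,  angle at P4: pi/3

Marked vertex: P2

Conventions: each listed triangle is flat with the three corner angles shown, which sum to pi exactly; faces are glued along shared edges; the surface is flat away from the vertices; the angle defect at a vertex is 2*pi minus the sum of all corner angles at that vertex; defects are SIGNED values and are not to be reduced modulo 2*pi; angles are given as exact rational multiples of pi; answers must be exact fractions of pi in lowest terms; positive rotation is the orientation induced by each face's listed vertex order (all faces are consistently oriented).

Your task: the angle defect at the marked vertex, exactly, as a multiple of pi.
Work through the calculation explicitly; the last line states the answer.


Sum of corner angles at P2: 2*pi
defect = 2*pi - 2*pi

Answer: defect(P2) = 0


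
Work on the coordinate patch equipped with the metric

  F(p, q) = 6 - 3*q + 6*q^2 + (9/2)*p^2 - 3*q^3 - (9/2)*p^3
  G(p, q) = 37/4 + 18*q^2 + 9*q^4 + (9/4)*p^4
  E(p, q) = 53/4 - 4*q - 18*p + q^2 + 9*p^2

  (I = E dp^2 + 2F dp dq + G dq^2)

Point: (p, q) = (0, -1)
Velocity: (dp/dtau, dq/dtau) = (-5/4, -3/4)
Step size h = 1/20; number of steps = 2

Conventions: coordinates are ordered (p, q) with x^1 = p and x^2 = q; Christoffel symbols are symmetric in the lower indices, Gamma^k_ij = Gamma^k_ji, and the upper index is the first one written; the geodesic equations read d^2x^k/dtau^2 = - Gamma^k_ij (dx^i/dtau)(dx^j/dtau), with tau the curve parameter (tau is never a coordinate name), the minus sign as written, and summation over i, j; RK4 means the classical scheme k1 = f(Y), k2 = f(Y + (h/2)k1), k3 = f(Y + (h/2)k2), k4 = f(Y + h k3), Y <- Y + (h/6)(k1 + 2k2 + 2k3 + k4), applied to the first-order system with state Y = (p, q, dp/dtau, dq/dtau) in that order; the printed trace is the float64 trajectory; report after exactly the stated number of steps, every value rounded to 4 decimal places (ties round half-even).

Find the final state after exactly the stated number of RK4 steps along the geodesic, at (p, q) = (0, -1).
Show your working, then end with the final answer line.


f(Y) = (dp/dtau, dq/dtau, -Gamma^p_ij Y'^i Y'^j, -Gamma^q_ij Y'^i Y'^j) with the Gammas evaluated at the stage position; h = 0.050000; intermediate values shown to 6 dp
step 0: p = 0.0000, q = -1.0000, dp/dtau = -1.2500, dq/dtau = -0.7500
step 1:
  k1: at (p, q) = (0.000000, -1.000000), (dp/dtau, dq/dtau) = (-1.250000, -0.750000); Gamma_ppp = -1.126458, Gamma_ppq = -0.322163, Gamma_pqq = -0.657656, Gamma_qpp = 0.642103, Gamma_qpq = 0.159970, Gamma_qqq = -0.666543; k1 = (-1.250000, -0.750000, 2.734077, -0.928300)
  k2: at (p, q) = (-0.031250, -1.018750), (dp/dtau, dq/dtau) = (-1.181648, -0.773208); Gamma_ppp = -1.074965, Gamma_ppq = -0.305615, Gamma_pqq = -0.630887, Gamma_qpp = 0.599805, Gamma_qpq = 0.149937, Gamma_qqq = -0.683659; k2 = (-1.181648, -0.773208, 2.436598, -0.702760)
  k3: at (p, q) = (-0.029541, -1.019330), (dp/dtau, dq/dtau) = (-1.189085, -0.767569); Gamma_ppp = -1.077625, Gamma_ppq = -0.306646, Gamma_pqq = -0.633297, Gamma_qpp = 0.601272, Gamma_qpq = 0.150382, Gamma_qqq = -0.682600; k3 = (-1.189085, -0.767569, 2.456548, -0.722500)
  k4: at (p, q) = (-0.059454, -1.038378), (dp/dtau, dq/dtau) = (-1.127173, -0.786125); Gamma_ppp = -1.031797, Gamma_ppq = -0.292258, Gamma_pqq = -0.609735, Gamma_qpp = 0.562829, Gamma_qpq = 0.141619, Gamma_qqq = -0.697396; k4 = (-1.127173, -0.786125, 2.205667, -0.535075)
  Y <- Y + (h/6)(k1 + 2k2 + 2k3 + k4): p = -0.0593, q = -1.0385, dp/dtau = -1.1273, dq/dtau = -0.7859
step 2:
  k1: at (p, q) = (-0.059322, -1.038481), (dp/dtau, dq/dtau) = (-1.127283, -0.785949); Gamma_ppp = -1.031988, Gamma_ppq = -0.292337, Gamma_pqq = -0.609948, Gamma_qpp = 0.562912, Gamma_qpq = 0.141647, Gamma_qqq = -0.697312; k1 = (-1.127283, -0.785949, 2.206204, -0.535584)
  k2: at (p, q) = (-0.087504, -1.058129), (dp/dtau, dq/dtau) = (-1.072128, -0.799339); Gamma_ppp = -0.991733, Gamma_ppq = -0.280028, Gamma_pqq = -0.589804, Gamma_qpp = 0.528193, Gamma_qpq = 0.134027, Gamma_qqq = -0.709820; k2 = (-1.072128, -0.799339, 1.996771, -0.383322)
  k3: at (p, q) = (-0.086125, -1.058464), (dp/dtau, dq/dtau) = (-1.077364, -0.795532); Gamma_ppp = -0.993621, Gamma_ppq = -0.280729, Gamma_pqq = -0.591519, Gamma_qpp = 0.529319, Gamma_qpq = 0.134328, Gamma_qqq = -0.709065; k3 = (-1.077364, -0.795532, 2.008878, -0.395899)
  k4: at (p, q) = (-0.113190, -1.078257), (dp/dtau, dq/dtau) = (-1.026839, -0.805744); Gamma_ppp = -0.957297, Gamma_ppq = -0.269796, Gamma_pqq = -0.573386, Gamma_qpp = 0.497519, Gamma_qpq = 0.127505, Gamma_qqq = -0.719963; k4 = (-1.026839, -0.805744, 1.828071, -0.268155)
  Y <- Y + (h/6)(k1 + 2k2 + 2k3 + k4): p = -0.1131, q = -1.0783, dp/dtau = -1.0269, dq/dtau = -0.8056

Answer: p = -0.1131, q = -1.0783, dp/dtau = -1.0269, dq/dtau = -0.8056


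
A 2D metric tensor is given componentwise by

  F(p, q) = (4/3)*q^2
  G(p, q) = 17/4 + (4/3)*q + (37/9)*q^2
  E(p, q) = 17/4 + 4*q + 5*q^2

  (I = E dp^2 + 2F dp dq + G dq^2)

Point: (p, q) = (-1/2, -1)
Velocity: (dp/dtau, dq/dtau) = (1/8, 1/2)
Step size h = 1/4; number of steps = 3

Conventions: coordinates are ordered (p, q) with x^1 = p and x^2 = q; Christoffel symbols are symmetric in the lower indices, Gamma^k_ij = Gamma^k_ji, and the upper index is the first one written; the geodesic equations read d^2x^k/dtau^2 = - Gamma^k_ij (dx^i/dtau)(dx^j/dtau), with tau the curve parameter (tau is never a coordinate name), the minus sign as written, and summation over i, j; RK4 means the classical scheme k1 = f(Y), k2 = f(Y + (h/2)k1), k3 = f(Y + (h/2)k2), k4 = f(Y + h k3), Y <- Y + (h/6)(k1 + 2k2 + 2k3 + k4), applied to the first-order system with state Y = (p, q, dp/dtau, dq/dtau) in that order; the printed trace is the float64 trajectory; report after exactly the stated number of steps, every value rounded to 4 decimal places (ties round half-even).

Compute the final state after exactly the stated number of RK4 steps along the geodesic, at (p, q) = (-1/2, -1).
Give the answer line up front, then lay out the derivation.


Answer: p = -0.3474, q = -0.6023, dp/dtau = 0.2879, dq/dtau = 0.5597

f(Y) = (dp/dtau, dq/dtau, -Gamma^p_ij Y'^i Y'^j, -Gamma^q_ij Y'^i Y'^j) with the Gammas evaluated at the stage position; h = 0.250000; intermediate values shown to 6 dp
step 0: p = -0.5000, q = -1.0000, dp/dtau = 0.1250, dq/dtau = 0.5000
step 1:
  k1: at (p, q) = (-0.500000, -1.000000), (dp/dtau, dq/dtau) = (0.125000, 0.500000); Gamma_ppp = -0.113902, Gamma_ppq = -0.600356, Gamma_pqq = -0.402874, Gamma_qpp = 0.448487, Gamma_qpq = 0.113902, Gamma_qqq = -0.413684; k1 = (0.125000, 0.500000, 0.177543, 0.082176)
  k2: at (p, q) = (-0.484375, -0.937500), (dp/dtau, dq/dtau) = (0.147193, 0.510272); Gamma_ppp = -0.101608, Gamma_ppq = -0.573410, Gamma_pqq = -0.412892, Gamma_qpp = 0.424384, Gamma_qpq = 0.101608, Gamma_qqq = -0.408820; k2 = (0.147193, 0.510272, 0.195845, 0.081990)
  k3: at (p, q) = (-0.481601, -0.936216), (dp/dtau, dq/dtau) = (0.149481, 0.510249); Gamma_ppp = -0.101343, Gamma_ppq = -0.572775, Gamma_pqq = -0.413072, Gamma_qpp = 0.423842, Gamma_qpq = 0.101343, Gamma_qqq = -0.408696; k3 = (0.149481, 0.510249, 0.197183, 0.081476)
  k4: at (p, q) = (-0.462630, -0.872438), (dp/dtau, dq/dtau) = (0.174296, 0.520369); Gamma_ppp = -0.087647, Gamma_ppq = -0.536826, Gamma_pqq = -0.420370, Gamma_qpp = 0.394333, Gamma_qpq = 0.087647, Gamma_qqq = -0.401132; k4 = (0.174296, 0.520369, 0.213870, 0.080742)
  Y <- Y + (h/6)(k1 + 2k2 + 2k3 + k4): p = -0.4628, q = -0.8724, dp/dtau = 0.1741, dq/dtau = 0.5204
step 2:
  k1: at (p, q) = (-0.462807, -0.872441), (dp/dtau, dq/dtau) = (0.174061, 0.520410); Gamma_ppp = -0.087648, Gamma_ppq = -0.536828, Gamma_pqq = -0.420370, Gamma_qpp = 0.394335, Gamma_qpq = 0.087648, Gamma_qqq = -0.401133; k1 = (0.174061, 0.520410, 0.213758, 0.080811)
  k2: at (p, q) = (-0.441049, -0.807390), (dp/dtau, dq/dtau) = (0.200781, 0.530512); Gamma_ppp = -0.072870, Gamma_ppq = -0.490740, Gamma_pqq = -0.423814, Gamma_qpp = 0.358813, Gamma_qpq = 0.072870, Gamma_qqq = -0.390239; k2 = (0.200781, 0.530512, 0.226761, 0.079841)
  k3: at (p, q) = (-0.437709, -0.806127), (dp/dtau, dq/dtau) = (0.202406, 0.530391); Gamma_ppp = -0.072578, Gamma_ppq = -0.489747, Gamma_pqq = -0.423834, Gamma_qpp = 0.358067, Gamma_qpq = 0.072578, Gamma_qqq = -0.389992; k3 = (0.202406, 0.530391, 0.227357, 0.079458)
  k4: at (p, q) = (-0.412205, -0.739844), (dp/dtau, dq/dtau) = (0.230900, 0.540275); Gamma_ppp = -0.057217, Gamma_ppq = -0.432276, Gamma_pqq = -0.421934, Gamma_qpp = 0.315747, Gamma_qpq = 0.057217, Gamma_qqq = -0.374871; k4 = (0.230900, 0.540275, 0.234064, 0.078314)
  Y <- Y + (h/6)(k1 + 2k2 + 2k3 + k4): p = -0.4123, q = -0.7398, dp/dtau = 0.2306, dq/dtau = 0.5403
step 3:
  k1: at (p, q) = (-0.412334, -0.739838), (dp/dtau, dq/dtau) = (0.230564, 0.540315); Gamma_ppp = -0.057216, Gamma_ppq = -0.432270, Gamma_pqq = -0.421934, Gamma_qpp = 0.315743, Gamma_qpq = 0.057216, Gamma_qqq = -0.374869; k1 = (0.230564, 0.540315, 0.233923, 0.078399)
  k2: at (p, q) = (-0.383514, -0.672298), (dp/dtau, dq/dtau) = (0.259804, 0.550115); Gamma_ppp = -0.041970, Gamma_ppq = -0.362963, Gamma_pqq = -0.413295, Gamma_qpp = 0.266087, Gamma_qpq = 0.041970, Gamma_qqq = -0.354612; k2 = (0.259804, 0.550115, 0.231658, 0.077358)
  k3: at (p, q) = (-0.379859, -0.671073), (dp/dtau, dq/dtau) = (0.259521, 0.549985); Gamma_ppp = -0.041702, Gamma_ppq = -0.361609, Gamma_pqq = -0.413069, Gamma_qpp = 0.265125, Gamma_qpq = 0.041702, Gamma_qqq = -0.354195; k3 = (0.259521, 0.549985, 0.230982, 0.077377)
  k4: at (p, q) = (-0.347454, -0.602341), (dp/dtau, dq/dtau) = (0.288309, 0.559660); Gamma_ppp = -0.027473, Gamma_ppq = -0.280459, Gamma_pqq = -0.396133, Gamma_qpp = 0.207554, Gamma_qpq = 0.027473, Gamma_qqq = -0.327632; k4 = (0.288309, 0.559660, 0.216867, 0.076502)
  Y <- Y + (h/6)(k1 + 2k2 + 2k3 + k4): p = -0.3474, q = -0.6023, dp/dtau = 0.2879, dq/dtau = 0.5597


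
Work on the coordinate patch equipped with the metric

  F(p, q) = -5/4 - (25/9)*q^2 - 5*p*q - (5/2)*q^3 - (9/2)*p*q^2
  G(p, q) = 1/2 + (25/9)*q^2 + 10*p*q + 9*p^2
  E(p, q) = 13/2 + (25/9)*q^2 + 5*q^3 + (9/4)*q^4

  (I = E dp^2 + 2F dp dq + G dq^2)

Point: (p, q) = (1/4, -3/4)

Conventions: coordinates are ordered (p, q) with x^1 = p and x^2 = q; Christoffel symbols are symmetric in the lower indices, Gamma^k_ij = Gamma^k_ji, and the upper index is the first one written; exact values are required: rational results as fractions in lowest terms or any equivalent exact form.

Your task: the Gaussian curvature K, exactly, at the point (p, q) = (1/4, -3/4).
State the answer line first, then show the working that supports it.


Answer: K = -31168/159651

E = 6825/1024, F = -93/64, G = 3/4, EG - F^2 = 5913/2048 at the point
E_p = 0, E_q = 91/192, F_p = 39/32, F_q = 37/96, G_p = -3, G_q = -5/3
E_qq = -253/144, F_pq = 7/4, G_pp = 18
K follows from Brioschi's formula, (det M1 - det M2)/(EG - F^2)^2.
M1 = [[-E_qq/2 + F_pq - G_pp/2, E_p/2, F_p - E_q/2], [F_q - G_p/2, E, F], [G_q/2, F, G]] = [[-1835/288, 0, 377/384], [181/96, 6825/1024, -93/64], [-5/6, -93/64, 3/4]]; det M1 = -384191/24576
M2 = [[0, E_q/2, G_p/2], [E_q/2, E, F], [G_p/2, F, G]] = [[0, 91/384, -3/2], [91/384, 6825/1024, -93/64], [-3/2, -93/64, 3/4]]; det M2 = -2753569/196608
det M1 - det M2 = -106653/65536; K = -106653/65536 / (5913/2048)^2 = -31168/159651


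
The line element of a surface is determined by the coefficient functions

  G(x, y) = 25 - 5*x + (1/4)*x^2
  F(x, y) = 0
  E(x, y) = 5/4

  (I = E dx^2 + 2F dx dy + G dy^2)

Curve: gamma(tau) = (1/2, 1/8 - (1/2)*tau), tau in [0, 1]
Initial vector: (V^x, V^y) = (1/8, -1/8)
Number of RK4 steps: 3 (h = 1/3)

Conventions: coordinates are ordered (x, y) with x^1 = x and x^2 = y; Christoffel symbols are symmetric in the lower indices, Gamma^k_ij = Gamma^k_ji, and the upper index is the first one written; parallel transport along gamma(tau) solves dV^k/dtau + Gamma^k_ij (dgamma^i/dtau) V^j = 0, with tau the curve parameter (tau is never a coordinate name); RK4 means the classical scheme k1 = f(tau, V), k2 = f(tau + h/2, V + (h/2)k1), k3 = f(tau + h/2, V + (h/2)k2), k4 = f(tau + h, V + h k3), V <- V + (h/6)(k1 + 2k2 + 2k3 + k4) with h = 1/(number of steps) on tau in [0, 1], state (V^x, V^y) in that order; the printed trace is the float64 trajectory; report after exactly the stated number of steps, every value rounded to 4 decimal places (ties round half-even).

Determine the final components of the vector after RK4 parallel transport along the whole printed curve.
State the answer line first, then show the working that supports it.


Answer: V^x = 0.0041, V^y = -0.1284

gamma'(tau) = (0, -1/2); f(tau, V)^k = -Gamma^k_ij(gamma(tau)) gamma'^i(tau) V^j; h = 1/3; intermediate values shown to 6 dp
curve data and Christoffel symbols at the stage parameters:
  tau = 0.000000: gamma = (0.500000, 0.125000), gamma' = (0.000000, -0.500000); Gamma_xxx = 0.000000, Gamma_xxy = 0.000000, Gamma_xyy = 1.900000, Gamma_yxx = 0.000000, Gamma_yxy = -0.105263, Gamma_yyy = 0.000000
  tau = 0.166667: gamma = (0.500000, 0.041667), gamma' = (0.000000, -0.500000); Gamma_xxx = 0.000000, Gamma_xxy = 0.000000, Gamma_xyy = 1.900000, Gamma_yxx = 0.000000, Gamma_yxy = -0.105263, Gamma_yyy = 0.000000
  tau = 0.333333: gamma = (0.500000, -0.041667), gamma' = (0.000000, -0.500000); Gamma_xxx = 0.000000, Gamma_xxy = 0.000000, Gamma_xyy = 1.900000, Gamma_yxx = 0.000000, Gamma_yxy = -0.105263, Gamma_yyy = 0.000000
  tau = 0.500000: gamma = (0.500000, -0.125000), gamma' = (0.000000, -0.500000); Gamma_xxx = 0.000000, Gamma_xxy = 0.000000, Gamma_xyy = 1.900000, Gamma_yxx = 0.000000, Gamma_yxy = -0.105263, Gamma_yyy = 0.000000
  tau = 0.666667: gamma = (0.500000, -0.208333), gamma' = (0.000000, -0.500000); Gamma_xxx = 0.000000, Gamma_xxy = 0.000000, Gamma_xyy = 1.900000, Gamma_yxx = 0.000000, Gamma_yxy = -0.105263, Gamma_yyy = 0.000000
  tau = 0.833333: gamma = (0.500000, -0.291667), gamma' = (0.000000, -0.500000); Gamma_xxx = 0.000000, Gamma_xxy = 0.000000, Gamma_xyy = 1.900000, Gamma_yxx = 0.000000, Gamma_yxy = -0.105263, Gamma_yyy = 0.000000
  tau = 1.000000: gamma = (0.500000, -0.375000), gamma' = (0.000000, -0.500000); Gamma_xxx = 0.000000, Gamma_xxy = 0.000000, Gamma_xyy = 1.900000, Gamma_yxx = 0.000000, Gamma_yxy = -0.105263, Gamma_yyy = 0.000000
step 0: V^x = 0.1250, V^y = -0.1250
step 1: k1 = (-0.118750, -0.006579), k2 = (-0.119792, -0.005537), k3 = (-0.119627, -0.005528), k4 = (-0.120501, -0.004480); V <- V + (h/6)(k1 + 2k2 + 2k3 + k4): V^x = 0.0851, V^y = -0.1268
step 2: k1 = (-0.120502, -0.004479), k2 = (-0.121211, -0.003422), k3 = (-0.121044, -0.003416), k4 = (-0.121583, -0.002356); V <- V + (h/6)(k1 + 2k2 + 2k3 + k4): V^x = 0.0447, V^y = -0.1280
step 3: k1 = (-0.121584, -0.002355), k2 = (-0.121957, -0.001288), k3 = (-0.121788, -0.001285), k4 = (-0.121991, -0.000218); V <- V + (h/6)(k1 + 2k2 + 2k3 + k4): V^x = 0.0041, V^y = -0.1284
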